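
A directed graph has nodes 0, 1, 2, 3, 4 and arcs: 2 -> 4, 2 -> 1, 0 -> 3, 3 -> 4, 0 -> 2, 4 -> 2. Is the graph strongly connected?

No

There is no directed path from 4 to 3, so the graph is not strongly connected.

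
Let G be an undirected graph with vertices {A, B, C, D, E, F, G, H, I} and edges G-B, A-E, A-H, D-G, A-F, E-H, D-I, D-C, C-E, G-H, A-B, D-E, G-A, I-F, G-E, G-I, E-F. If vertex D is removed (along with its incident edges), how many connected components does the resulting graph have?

1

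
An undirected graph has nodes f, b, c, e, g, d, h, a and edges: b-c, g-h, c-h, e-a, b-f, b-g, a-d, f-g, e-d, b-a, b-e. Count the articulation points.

Removing b increases the component count from 1 to 2, so b is a cut vertex.
By contrast removing g leaves 1 component; it is not a cut vertex. No other vertex is a cut vertex either.

1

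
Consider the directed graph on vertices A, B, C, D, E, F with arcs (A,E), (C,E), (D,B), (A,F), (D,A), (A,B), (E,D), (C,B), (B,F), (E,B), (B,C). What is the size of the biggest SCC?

5

{A, B, C, D, E} are all mutually reachable — one SCC of size 5.
{F} is an SCC by itself.
The largest has 5 vertices.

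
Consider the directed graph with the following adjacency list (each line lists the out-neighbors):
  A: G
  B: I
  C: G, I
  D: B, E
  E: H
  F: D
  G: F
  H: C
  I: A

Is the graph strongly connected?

Yes

From H we can reach every vertex (A, B, C, D, E, F, G, H, I), and every vertex can reach H (A, B, C, D, E, F, G, H, I). So the whole graph is one strongly connected component.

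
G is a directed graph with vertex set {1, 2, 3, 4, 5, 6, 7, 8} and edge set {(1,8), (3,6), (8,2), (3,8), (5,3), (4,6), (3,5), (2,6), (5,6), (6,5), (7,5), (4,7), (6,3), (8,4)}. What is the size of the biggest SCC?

7

{2, 3, 4, 5, 6, 7, 8} are all mutually reachable — one SCC of size 7.
{1} is an SCC by itself.
The largest has 7 vertices.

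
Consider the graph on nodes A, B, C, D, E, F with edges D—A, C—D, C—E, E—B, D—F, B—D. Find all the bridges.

A-D, D-F

The edges on the cycle C-E-B-D-C are not bridges since each lies on that cycle.
But removing D—F disconnects D from F; removing D—A disconnects D from A — these are bridges.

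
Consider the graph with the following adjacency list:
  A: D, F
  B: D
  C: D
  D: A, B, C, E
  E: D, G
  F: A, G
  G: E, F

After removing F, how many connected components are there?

With F gone, the remaining components are: {A, B, C, D, E, G}.
That is 1 component.

1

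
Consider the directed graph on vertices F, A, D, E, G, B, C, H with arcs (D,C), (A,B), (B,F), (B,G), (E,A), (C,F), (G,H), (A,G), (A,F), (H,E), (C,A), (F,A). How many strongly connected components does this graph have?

3

{A, B, E, F, G, H} are all mutually reachable — one SCC of size 6.
{C} is an SCC by itself.
{D} is an SCC by itself.
That gives 3 strongly connected components.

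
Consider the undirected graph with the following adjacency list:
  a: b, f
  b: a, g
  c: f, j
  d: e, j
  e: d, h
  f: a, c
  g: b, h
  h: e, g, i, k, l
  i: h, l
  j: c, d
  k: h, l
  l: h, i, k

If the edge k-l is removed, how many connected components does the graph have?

1

k and l are still connected via k-h-l, so the component count stays at 1.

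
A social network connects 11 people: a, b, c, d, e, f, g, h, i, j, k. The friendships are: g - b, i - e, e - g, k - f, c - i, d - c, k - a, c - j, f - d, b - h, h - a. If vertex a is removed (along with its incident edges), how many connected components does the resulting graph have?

1

With a gone, the remaining components are: {b, c, d, e, f, g, h, i, j, k}.
That is 1 component.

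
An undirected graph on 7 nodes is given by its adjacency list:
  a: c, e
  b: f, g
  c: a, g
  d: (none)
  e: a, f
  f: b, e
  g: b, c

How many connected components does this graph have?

2

d is isolated — a component by itself.
Starting from a we can reach a, b, c, e, f, g. That is one component of size 6.
Total: 2 components.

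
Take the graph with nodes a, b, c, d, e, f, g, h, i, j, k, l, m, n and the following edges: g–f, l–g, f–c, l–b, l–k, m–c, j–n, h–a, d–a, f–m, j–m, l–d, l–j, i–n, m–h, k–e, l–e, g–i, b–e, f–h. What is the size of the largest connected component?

Starting from a we can reach a, b, c, d, e, f, g, h, i, j, k, l, m, n. That is one component of size 14.
The largest has 14 vertices.

14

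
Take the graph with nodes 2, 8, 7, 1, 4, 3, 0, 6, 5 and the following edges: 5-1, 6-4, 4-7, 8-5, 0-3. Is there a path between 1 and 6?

No

The component containing 1 is {1, 5, 8}, and 6 is not in it.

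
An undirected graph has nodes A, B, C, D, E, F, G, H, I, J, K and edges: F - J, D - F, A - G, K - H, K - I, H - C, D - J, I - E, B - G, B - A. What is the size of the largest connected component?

Starting from A we can reach A, B, G. That is one component of size 3.
Starting from D we can reach D, F, J. That is one component of size 3.
Starting from C we can reach C, E, H, I, K. That is one component of size 5.
The largest has 5 vertices.

5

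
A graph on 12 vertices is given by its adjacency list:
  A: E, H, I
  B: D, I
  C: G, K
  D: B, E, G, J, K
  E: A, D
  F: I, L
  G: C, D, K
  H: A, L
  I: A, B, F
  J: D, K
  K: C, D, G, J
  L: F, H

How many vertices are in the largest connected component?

Starting from A we can reach A, B, C, D, E, F, G, H, I, J, K, L. That is one component of size 12.
The largest has 12 vertices.

12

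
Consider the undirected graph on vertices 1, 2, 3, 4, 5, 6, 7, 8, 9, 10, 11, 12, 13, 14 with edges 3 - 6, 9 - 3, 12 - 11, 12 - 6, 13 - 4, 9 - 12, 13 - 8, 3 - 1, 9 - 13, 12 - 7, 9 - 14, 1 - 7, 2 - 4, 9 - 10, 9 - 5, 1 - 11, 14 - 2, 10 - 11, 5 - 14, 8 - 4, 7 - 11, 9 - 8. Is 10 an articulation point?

Deleting 10 leaves 1 component (was 1) (its neighbors 9, 11 remain connected to each other), so 10 is not a cut vertex.

No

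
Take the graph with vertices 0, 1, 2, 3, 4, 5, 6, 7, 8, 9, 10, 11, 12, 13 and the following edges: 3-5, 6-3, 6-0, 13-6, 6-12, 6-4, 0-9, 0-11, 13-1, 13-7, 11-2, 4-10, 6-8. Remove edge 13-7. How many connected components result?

Before removal there is 1 component.
13-7 is a bridge — removing it separates 13's side from 7's side.
After removal: 2 components.

2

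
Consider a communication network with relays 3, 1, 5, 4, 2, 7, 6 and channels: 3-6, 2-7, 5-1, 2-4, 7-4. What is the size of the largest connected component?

3

Starting from 1 we can reach 1, 5. That is one component of size 2.
Starting from 3 we can reach 3, 6. That is one component of size 2.
Starting from 2 we can reach 2, 4, 7. That is one component of size 3.
The largest has 3 vertices.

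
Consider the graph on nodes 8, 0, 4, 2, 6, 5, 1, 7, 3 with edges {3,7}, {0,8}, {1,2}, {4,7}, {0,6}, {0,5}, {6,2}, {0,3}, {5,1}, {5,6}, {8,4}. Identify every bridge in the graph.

none

The edges on the cycle 0-5-1-2-6-0 are not bridges since each lies on that cycle.
Every edge lies on some cycle, so there are no bridges.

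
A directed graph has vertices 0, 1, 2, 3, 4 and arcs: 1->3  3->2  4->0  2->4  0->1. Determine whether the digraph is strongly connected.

Yes

From 0 we can reach every vertex (0, 1, 2, 3, 4), and every vertex can reach 0 (0, 1, 2, 3, 4). So the whole graph is one strongly connected component.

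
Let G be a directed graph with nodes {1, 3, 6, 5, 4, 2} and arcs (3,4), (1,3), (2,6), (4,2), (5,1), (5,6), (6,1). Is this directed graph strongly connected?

No

There is no directed path from 6 to 5, so the graph is not strongly connected.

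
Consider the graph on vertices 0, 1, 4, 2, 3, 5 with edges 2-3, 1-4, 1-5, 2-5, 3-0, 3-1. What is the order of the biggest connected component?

6

Starting from 0 we can reach 0, 1, 2, 3, 4, 5. That is one component of size 6.
The largest has 6 vertices.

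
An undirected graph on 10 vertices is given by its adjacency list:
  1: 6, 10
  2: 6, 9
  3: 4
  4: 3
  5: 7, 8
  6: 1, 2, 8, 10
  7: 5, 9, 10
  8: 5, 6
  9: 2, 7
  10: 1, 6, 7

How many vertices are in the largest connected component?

8

Starting from 3 we can reach 3, 4. That is one component of size 2.
Starting from 1 we can reach 1, 2, 5, 6, 7, 8, 9, 10. That is one component of size 8.
The largest has 8 vertices.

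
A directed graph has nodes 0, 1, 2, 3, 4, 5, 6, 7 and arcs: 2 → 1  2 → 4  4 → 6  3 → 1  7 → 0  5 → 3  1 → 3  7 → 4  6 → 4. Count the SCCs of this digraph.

{4, 6} are all mutually reachable — one SCC of size 2.
{1, 3} are all mutually reachable — one SCC of size 2.
{0} is an SCC by itself.
{5} is an SCC by itself.
{2} is an SCC by itself.
(and 1 more singleton SCC)
That gives 6 strongly connected components.

6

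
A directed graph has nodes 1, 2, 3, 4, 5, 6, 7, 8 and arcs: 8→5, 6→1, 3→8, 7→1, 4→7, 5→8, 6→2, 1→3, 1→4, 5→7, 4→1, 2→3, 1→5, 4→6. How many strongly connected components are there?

{1, 2, 3, 4, 5, 6, 7, 8} are all mutually reachable — one SCC of size 8.
That gives 1 strongly connected component.

1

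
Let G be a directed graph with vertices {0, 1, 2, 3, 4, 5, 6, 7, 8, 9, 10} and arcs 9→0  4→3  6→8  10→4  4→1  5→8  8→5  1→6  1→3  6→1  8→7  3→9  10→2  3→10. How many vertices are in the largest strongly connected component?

{1, 3, 4, 6, 10} are all mutually reachable — one SCC of size 5.
{5, 8} are all mutually reachable — one SCC of size 2.
{0} is an SCC by itself.
{7} is an SCC by itself.
{2} is an SCC by itself.
(and 1 more singleton SCC)
The largest has 5 vertices.

5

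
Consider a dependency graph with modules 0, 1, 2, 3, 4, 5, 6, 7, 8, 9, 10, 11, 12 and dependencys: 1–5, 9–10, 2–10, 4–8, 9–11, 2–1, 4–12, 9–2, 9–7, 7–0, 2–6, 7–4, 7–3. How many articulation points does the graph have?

Removing 1 increases the component count from 1 to 2, so 1 is a cut vertex.
Removing 2 increases the component count from 1 to 3, so 2 is a cut vertex.
Removing 4 increases the component count from 1 to 3, so 4 is a cut vertex.
Likewise 7, 9 are cut vertices.
By contrast removing 5 leaves 1 component; it is not a cut vertex. No other vertex is a cut vertex either.

5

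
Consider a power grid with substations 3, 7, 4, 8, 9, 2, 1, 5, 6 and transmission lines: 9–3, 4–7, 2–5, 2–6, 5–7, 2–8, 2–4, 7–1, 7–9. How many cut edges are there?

5

The edges on the cycle 2-4-7-5-2 are not bridges since each lies on that cycle.
But removing 2–8 disconnects 2 from 8; removing 1–7 disconnects 1 from 7; removing 7–9 disconnects 7 from 9; removing 2–6 disconnects 2 from 6 — these are bridges.
In total 5 edges are bridges.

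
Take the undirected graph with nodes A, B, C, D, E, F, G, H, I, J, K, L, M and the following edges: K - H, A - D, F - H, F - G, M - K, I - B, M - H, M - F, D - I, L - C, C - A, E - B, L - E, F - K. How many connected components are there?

3

J is isolated — a component by itself.
Starting from F we can reach F, G, H, K, M. That is one component of size 5.
Starting from A we can reach A, B, C, D, E, I, L. That is one component of size 7.
Total: 3 components.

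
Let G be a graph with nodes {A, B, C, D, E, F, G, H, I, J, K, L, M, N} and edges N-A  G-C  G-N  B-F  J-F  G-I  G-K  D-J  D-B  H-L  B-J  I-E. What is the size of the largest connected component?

7

M is isolated — a component by itself.
Starting from H we can reach H, L. That is one component of size 2.
Starting from B we can reach B, D, F, J. That is one component of size 4.
Starting from A we can reach A, C, E, G, I, K, N. That is one component of size 7.
The largest has 7 vertices.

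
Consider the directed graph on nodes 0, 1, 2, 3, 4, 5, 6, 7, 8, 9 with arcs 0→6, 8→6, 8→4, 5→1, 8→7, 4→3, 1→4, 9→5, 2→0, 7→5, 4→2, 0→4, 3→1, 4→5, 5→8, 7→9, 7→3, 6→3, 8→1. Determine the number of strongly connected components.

1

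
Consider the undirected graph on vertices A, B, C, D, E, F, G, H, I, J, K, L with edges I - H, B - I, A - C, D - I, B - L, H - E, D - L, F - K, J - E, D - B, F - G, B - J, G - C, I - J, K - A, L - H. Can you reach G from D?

The component containing D is {B, D, E, H, I, J, L}, and G is not in it.

No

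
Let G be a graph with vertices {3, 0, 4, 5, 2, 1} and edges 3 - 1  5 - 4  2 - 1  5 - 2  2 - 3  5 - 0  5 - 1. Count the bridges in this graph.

The edges on the cycle 2-3-1-2 are not bridges since each lies on that cycle.
But removing 5 - 4 disconnects 5 from 4; removing 5 - 0 disconnects 5 from 0 — these are bridges.
That makes 2 bridges.

2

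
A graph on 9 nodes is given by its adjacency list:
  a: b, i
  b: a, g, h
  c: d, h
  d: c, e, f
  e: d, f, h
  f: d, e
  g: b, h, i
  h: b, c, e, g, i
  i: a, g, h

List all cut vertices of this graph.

h

Removing h increases the component count from 1 to 2, so h is a cut vertex.
By contrast removing f leaves 1 component; it is not a cut vertex. No other vertex is a cut vertex either.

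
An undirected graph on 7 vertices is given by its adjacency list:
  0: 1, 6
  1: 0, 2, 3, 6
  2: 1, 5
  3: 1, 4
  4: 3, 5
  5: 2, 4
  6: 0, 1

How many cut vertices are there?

1

Removing 1 increases the component count from 1 to 2, so 1 is a cut vertex.
By contrast removing 2 leaves 1 component; it is not a cut vertex. No other vertex is a cut vertex either.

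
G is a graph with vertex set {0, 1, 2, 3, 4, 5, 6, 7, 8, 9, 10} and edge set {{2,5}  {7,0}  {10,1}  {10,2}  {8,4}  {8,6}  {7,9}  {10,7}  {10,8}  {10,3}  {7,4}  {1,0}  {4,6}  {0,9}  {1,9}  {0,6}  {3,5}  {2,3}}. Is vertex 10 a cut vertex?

Yes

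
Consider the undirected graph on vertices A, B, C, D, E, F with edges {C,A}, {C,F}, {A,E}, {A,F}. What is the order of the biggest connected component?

B is isolated — a component by itself.
D is isolated — a component by itself.
Starting from A we can reach A, C, E, F. That is one component of size 4.
The largest has 4 vertices.

4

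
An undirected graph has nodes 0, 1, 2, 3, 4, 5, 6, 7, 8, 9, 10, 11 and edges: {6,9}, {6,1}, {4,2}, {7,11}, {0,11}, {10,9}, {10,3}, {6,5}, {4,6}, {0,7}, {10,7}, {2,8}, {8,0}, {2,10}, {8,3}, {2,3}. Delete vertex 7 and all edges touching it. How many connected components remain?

1

With 7 gone, the remaining components are: {0, 1, 2, 3, 4, 5, 6, 8, 9, 10, 11}.
That is 1 component.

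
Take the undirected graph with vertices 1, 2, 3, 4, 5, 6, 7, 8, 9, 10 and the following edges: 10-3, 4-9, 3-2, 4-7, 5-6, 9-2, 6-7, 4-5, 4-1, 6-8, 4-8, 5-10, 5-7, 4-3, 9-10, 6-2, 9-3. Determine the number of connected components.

1

Starting from 1 we can reach 1, 2, 3, 4, 5, 6, 7, 8, 9, 10. That is one component of size 10.
Total: 1 component.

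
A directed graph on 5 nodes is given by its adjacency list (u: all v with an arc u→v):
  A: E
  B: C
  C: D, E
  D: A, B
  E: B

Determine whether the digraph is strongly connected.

Yes

From A we can reach every vertex (A, B, C, D, E), and every vertex can reach A (A, B, C, D, E). So the whole graph is one strongly connected component.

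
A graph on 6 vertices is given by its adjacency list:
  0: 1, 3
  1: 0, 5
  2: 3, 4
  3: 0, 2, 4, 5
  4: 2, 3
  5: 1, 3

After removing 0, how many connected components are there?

1

With 0 gone, the remaining components are: {1, 2, 3, 4, 5}.
That is 1 component.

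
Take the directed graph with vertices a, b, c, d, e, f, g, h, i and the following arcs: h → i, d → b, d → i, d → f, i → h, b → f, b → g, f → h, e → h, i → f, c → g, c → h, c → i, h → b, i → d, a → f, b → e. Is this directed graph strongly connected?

No

There is no directed path from b to c, so the graph is not strongly connected.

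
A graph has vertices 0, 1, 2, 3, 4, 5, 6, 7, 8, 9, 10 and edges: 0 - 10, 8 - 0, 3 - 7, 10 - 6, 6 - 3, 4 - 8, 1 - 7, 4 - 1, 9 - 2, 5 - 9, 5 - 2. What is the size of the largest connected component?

8

Starting from 2 we can reach 2, 5, 9. That is one component of size 3.
Starting from 0 we can reach 0, 1, 3, 4, 6, 7, 8, 10. That is one component of size 8.
The largest has 8 vertices.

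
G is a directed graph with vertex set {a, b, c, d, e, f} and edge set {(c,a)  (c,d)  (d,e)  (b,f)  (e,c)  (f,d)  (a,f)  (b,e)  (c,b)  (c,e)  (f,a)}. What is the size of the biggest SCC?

6

{a, b, c, d, e, f} are all mutually reachable — one SCC of size 6.
The largest has 6 vertices.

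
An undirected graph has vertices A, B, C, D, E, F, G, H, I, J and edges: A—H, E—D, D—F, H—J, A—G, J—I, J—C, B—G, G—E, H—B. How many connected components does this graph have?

Starting from A we can reach A, B, C, D, E, F, G, H, I, J. That is one component of size 10.
Total: 1 component.

1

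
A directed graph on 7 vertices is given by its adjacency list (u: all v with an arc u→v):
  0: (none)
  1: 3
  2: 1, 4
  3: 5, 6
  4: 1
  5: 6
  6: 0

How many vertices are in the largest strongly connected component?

1

{3} is an SCC by itself.
{0} is an SCC by itself.
{1} is an SCC by itself.
{5} is an SCC by itself.
{6} is an SCC by itself.
(and 2 more singleton SCCs)
The largest has 1 vertex.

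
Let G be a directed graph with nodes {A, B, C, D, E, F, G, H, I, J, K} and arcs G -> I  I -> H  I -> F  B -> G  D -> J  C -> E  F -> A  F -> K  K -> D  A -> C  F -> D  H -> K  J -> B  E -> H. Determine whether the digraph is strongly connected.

From H we can reach every vertex (A, B, C, D, E, F, G, H, I, J, K), and every vertex can reach H (A, B, C, D, E, F, G, H, I, J, K). So the whole graph is one strongly connected component.

Yes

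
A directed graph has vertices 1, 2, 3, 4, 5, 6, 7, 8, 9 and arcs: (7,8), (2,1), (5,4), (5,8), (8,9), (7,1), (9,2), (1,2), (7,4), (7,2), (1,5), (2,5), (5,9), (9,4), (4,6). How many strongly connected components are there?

{1, 2, 5, 8, 9} are all mutually reachable — one SCC of size 5.
{4} is an SCC by itself.
{7} is an SCC by itself.
{3} is an SCC by itself.
{6} is an SCC by itself.
That gives 5 strongly connected components.

5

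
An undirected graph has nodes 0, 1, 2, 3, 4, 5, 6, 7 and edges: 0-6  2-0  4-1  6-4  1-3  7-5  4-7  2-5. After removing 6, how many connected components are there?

1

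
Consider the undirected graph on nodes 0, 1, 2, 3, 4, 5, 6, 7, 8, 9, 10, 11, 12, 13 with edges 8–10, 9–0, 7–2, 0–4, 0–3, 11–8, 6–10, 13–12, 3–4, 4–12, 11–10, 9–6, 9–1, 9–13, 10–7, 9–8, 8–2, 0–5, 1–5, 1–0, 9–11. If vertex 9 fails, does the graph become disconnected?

Deleting 9 raises the number of components from 1 to 2, so 9 is a cut vertex.

Yes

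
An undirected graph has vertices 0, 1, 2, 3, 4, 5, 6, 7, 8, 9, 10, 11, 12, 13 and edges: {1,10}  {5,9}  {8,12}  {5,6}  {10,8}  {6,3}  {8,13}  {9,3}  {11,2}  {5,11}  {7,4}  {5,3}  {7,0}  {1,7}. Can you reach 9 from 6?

Yes

From 6 we can reach 2, 3, 5, 6, 9, 11, which includes 9.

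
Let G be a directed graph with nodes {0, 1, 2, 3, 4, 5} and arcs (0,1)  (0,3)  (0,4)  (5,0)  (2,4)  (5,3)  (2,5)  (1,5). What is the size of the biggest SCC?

{0, 1, 5} are all mutually reachable — one SCC of size 3.
{3} is an SCC by itself.
{4} is an SCC by itself.
{2} is an SCC by itself.
The largest has 3 vertices.

3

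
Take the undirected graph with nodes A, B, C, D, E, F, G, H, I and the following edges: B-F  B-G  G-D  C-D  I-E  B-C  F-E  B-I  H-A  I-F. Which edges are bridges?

A-H

The edges on the cycle B-G-D-C-B are not bridges since each lies on that cycle.
But removing A-H disconnects A from H — this is a bridge.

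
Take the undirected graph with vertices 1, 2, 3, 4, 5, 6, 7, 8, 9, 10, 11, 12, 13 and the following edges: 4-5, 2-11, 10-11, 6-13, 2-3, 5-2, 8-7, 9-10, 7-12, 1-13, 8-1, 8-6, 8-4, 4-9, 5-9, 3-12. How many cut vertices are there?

Removing 8 increases the component count from 1 to 2, so 8 is a cut vertex.
By contrast removing 6 leaves 1 component; it is not a cut vertex. No other vertex is a cut vertex either.

1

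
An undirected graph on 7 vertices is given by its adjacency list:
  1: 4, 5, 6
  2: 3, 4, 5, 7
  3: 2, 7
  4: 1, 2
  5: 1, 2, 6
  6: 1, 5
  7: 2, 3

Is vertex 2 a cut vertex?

Deleting 2 raises the number of components from 1 to 2, so 2 is a cut vertex.

Yes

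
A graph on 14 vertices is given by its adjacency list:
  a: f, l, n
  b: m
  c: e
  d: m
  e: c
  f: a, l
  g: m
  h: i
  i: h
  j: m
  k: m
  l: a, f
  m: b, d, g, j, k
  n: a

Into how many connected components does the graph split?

Starting from c we can reach c, e. That is one component of size 2.
Starting from h we can reach h, i. That is one component of size 2.
Starting from a we can reach a, f, l, n. That is one component of size 4.
Starting from b we can reach b, d, g, j, k, m. That is one component of size 6.
Total: 4 components.

4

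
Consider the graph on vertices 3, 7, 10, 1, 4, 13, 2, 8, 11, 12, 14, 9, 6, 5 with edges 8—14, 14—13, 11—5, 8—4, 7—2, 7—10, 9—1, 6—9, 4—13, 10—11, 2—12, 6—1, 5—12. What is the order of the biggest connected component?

6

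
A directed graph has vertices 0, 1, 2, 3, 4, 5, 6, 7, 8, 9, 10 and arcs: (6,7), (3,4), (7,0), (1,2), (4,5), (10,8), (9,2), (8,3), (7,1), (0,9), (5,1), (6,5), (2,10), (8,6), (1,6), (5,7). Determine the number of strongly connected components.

{0, 1, 2, 3, 4, 5, 6, 7, 8, 9, 10} are all mutually reachable — one SCC of size 11.
That gives 1 strongly connected component.

1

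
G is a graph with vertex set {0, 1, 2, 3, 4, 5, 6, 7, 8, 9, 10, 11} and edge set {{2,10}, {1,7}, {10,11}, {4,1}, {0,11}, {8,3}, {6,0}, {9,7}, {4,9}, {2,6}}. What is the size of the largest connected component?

5

5 is isolated — a component by itself.
Starting from 3 we can reach 3, 8. That is one component of size 2.
Starting from 1 we can reach 1, 4, 7, 9. That is one component of size 4.
Starting from 0 we can reach 0, 2, 6, 10, 11. That is one component of size 5.
The largest has 5 vertices.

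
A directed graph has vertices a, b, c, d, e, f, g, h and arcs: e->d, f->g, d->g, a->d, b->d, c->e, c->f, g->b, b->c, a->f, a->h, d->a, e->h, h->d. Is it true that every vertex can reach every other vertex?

From c we can reach every vertex (a, b, c, d, e, f, g, h), and every vertex can reach c (a, b, c, d, e, f, g, h). So the whole graph is one strongly connected component.

Yes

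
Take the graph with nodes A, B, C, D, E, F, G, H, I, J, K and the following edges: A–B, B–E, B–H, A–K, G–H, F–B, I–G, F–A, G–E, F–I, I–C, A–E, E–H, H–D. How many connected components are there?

2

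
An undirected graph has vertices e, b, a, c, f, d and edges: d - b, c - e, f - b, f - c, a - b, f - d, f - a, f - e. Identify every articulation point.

Removing f increases the component count from 1 to 2, so f is a cut vertex.
By contrast removing b leaves 1 component; it is not a cut vertex. No other vertex is a cut vertex either.

f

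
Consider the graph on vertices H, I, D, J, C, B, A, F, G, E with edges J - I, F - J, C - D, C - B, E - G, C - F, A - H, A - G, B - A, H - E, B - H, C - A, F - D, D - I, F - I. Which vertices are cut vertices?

Removing C increases the component count from 1 to 2, so C is a cut vertex.
By contrast removing F leaves 1 component; it is not a cut vertex. No other vertex is a cut vertex either.

C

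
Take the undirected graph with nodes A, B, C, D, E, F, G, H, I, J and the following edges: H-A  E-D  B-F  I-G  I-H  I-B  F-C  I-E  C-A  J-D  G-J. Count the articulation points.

Removing I increases the component count from 1 to 2, so I is a cut vertex.
By contrast removing A leaves 1 component; it is not a cut vertex. No other vertex is a cut vertex either.

1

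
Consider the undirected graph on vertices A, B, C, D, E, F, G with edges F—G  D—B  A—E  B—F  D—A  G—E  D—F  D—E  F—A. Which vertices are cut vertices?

Removing G, for instance, still leaves 2 components. No single vertex removal increases the component count — the graph has no articulation points.

none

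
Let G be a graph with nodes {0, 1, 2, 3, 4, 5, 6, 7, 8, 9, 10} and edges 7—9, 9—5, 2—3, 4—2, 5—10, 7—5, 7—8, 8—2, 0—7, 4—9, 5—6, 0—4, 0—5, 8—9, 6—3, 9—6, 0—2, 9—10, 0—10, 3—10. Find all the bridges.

The edges on the cycle 0-7-8-9-5-0 are not bridges since each lies on that cycle.
Every edge lies on some cycle, so there are no bridges.

none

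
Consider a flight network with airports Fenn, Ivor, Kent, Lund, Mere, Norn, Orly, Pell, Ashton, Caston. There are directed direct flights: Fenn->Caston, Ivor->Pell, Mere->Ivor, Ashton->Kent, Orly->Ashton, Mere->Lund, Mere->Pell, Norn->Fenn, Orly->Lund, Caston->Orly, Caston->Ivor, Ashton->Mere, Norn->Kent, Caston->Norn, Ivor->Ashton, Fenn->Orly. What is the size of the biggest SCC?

3

{Ivor, Mere, Ashton} are all mutually reachable — one SCC of size 3.
{Fenn, Norn, Caston} are all mutually reachable — one SCC of size 3.
{Pell} is an SCC by itself.
{Kent} is an SCC by itself.
{Lund} is an SCC by itself.
(and 1 more singleton SCC)
The largest has 3 vertices.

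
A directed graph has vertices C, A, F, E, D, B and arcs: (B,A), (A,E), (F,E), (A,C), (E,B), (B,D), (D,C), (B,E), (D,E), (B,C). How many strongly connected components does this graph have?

3

{A, B, D, E} are all mutually reachable — one SCC of size 4.
{C} is an SCC by itself.
{F} is an SCC by itself.
That gives 3 strongly connected components.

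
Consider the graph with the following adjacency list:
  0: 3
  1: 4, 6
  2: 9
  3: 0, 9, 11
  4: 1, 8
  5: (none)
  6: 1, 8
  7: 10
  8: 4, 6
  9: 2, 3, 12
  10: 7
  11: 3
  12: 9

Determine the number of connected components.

4

5 is isolated — a component by itself.
Starting from 7 we can reach 7, 10. That is one component of size 2.
Starting from 1 we can reach 1, 4, 6, 8. That is one component of size 4.
Starting from 0 we can reach 0, 2, 3, 9, 11, 12. That is one component of size 6.
Total: 4 components.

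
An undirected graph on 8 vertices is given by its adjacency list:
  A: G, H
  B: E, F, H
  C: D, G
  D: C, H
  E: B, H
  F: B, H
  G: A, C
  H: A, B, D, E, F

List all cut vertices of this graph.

H

Removing H increases the component count from 1 to 2, so H is a cut vertex.
By contrast removing E leaves 1 component; it is not a cut vertex. No other vertex is a cut vertex either.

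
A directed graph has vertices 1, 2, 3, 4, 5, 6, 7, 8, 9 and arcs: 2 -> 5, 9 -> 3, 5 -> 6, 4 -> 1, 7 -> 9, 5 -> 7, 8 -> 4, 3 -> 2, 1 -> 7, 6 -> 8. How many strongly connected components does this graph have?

{1, 2, 3, 4, 5, 6, 7, 8, 9} are all mutually reachable — one SCC of size 9.
That gives 1 strongly connected component.

1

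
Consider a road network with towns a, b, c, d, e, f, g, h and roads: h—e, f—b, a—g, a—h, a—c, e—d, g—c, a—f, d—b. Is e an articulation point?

No

Deleting e leaves 1 component (was 1) (its neighbors d, h remain connected to each other), so e is not a cut vertex.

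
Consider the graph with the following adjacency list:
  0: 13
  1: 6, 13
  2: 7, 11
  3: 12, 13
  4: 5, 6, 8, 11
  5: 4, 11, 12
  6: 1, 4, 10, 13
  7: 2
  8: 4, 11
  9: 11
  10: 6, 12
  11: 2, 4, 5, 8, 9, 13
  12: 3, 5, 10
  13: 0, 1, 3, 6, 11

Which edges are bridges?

0-13, 11-2, 11-9, 2-7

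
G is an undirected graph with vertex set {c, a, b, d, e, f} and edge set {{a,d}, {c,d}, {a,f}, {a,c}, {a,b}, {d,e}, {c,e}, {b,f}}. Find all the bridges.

none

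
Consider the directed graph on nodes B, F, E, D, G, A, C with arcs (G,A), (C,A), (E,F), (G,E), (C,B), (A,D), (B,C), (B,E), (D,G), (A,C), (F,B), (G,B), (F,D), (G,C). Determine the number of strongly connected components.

{A, B, C, D, E, F, G} are all mutually reachable — one SCC of size 7.
That gives 1 strongly connected component.

1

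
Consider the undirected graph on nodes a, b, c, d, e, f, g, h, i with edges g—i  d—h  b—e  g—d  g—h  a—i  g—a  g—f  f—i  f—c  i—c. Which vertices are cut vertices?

g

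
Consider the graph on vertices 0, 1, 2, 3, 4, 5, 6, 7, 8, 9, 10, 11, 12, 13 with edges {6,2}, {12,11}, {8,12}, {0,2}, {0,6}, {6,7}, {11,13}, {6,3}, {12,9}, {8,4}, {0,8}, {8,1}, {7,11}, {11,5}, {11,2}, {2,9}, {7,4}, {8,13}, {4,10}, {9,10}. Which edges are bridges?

1-8, 11-5, 3-6

The edges on the cycle 0-6-7-11-2-9-12-8-0 are not bridges since each lies on that cycle.
But removing 8–1 disconnects 8 from 1; removing 11–5 disconnects 11 from 5; removing 3–6 disconnects 3 from 6 — these are bridges.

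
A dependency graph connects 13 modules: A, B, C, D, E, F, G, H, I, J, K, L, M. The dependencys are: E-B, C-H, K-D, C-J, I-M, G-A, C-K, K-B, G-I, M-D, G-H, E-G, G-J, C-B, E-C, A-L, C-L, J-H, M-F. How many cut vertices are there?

Removing M increases the component count from 1 to 2, so M is a cut vertex.
By contrast removing E leaves 1 component; it is not a cut vertex. No other vertex is a cut vertex either.

1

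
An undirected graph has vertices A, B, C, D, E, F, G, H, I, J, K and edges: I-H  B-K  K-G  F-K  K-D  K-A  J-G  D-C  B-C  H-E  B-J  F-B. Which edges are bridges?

A-K, E-H, H-I

The edges on the cycle F-B-J-G-K-F are not bridges since each lies on that cycle.
But removing I-H disconnects I from H; removing H-E disconnects H from E; removing K-A disconnects K from A — these are bridges.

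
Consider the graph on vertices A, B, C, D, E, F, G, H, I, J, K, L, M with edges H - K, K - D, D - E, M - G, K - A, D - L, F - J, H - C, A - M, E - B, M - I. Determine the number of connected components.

Starting from F we can reach F, J. That is one component of size 2.
Starting from A we can reach A, B, C, D, E, G, H, I, K, L, M. That is one component of size 11.
Total: 2 components.

2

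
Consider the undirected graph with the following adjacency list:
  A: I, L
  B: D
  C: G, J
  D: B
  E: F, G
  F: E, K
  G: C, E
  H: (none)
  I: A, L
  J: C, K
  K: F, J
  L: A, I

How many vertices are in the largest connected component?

H is isolated — a component by itself.
Starting from B we can reach B, D. That is one component of size 2.
Starting from A we can reach A, I, L. That is one component of size 3.
Starting from C we can reach C, E, F, G, J, K. That is one component of size 6.
The largest has 6 vertices.

6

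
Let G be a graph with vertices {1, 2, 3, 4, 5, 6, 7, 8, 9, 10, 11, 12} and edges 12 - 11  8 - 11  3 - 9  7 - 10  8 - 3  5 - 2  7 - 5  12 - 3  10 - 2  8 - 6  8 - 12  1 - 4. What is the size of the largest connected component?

6

Starting from 1 we can reach 1, 4. That is one component of size 2.
Starting from 2 we can reach 2, 5, 7, 10. That is one component of size 4.
Starting from 3 we can reach 3, 6, 8, 9, 11, 12. That is one component of size 6.
The largest has 6 vertices.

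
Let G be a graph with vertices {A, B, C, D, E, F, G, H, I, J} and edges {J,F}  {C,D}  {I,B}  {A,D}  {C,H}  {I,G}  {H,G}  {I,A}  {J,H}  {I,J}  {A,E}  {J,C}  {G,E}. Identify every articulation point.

I, J

Removing I increases the component count from 1 to 2, so I is a cut vertex.
Removing J increases the component count from 1 to 2, so J is a cut vertex.
By contrast removing F leaves 1 component; it is not a cut vertex. No other vertex is a cut vertex either.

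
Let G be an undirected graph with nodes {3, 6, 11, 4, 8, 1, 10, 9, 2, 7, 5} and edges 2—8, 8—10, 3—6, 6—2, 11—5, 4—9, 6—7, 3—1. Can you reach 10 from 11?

No

The component containing 11 is {5, 11}, and 10 is not in it.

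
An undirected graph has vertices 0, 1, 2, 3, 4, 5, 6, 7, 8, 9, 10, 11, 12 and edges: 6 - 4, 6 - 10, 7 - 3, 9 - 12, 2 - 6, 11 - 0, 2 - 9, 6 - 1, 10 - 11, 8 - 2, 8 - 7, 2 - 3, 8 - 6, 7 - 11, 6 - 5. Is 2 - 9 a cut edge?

Yes

Removing 2 - 9 leaves no path between 2 and 9: the component count goes from 1 to 2. So it is a bridge.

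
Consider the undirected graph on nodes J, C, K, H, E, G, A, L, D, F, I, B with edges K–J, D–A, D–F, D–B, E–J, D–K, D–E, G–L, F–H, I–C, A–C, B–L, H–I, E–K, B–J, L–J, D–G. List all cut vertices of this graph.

Removing D increases the component count from 1 to 2, so D is a cut vertex.
By contrast removing C leaves 1 component; it is not a cut vertex. No other vertex is a cut vertex either.

D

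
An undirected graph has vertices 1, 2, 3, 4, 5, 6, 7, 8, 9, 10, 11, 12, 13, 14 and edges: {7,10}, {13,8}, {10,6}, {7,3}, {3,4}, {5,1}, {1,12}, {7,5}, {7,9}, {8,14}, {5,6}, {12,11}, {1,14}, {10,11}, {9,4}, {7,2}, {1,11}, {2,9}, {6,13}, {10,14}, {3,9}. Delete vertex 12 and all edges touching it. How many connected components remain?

1

With 12 gone, the remaining components are: {1, 2, 3, 4, 5, 6, 7, 8, 9, 10, 11, 13, 14}.
That is 1 component.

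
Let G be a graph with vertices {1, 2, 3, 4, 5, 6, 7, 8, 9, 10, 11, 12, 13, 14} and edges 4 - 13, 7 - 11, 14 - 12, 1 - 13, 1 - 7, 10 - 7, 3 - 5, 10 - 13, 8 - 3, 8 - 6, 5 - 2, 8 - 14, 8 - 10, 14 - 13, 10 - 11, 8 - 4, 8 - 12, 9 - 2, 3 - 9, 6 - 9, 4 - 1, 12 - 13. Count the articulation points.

Removing 8 increases the component count from 1 to 2, so 8 is a cut vertex.
By contrast removing 11 leaves 1 component; it is not a cut vertex. No other vertex is a cut vertex either.

1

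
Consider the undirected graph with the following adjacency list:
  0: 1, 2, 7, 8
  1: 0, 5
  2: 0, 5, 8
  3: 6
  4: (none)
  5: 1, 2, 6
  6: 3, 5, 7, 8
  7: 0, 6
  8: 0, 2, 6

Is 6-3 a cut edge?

Removing 6-3 leaves no path between 6 and 3: the component count goes from 2 to 3. So it is a bridge.

Yes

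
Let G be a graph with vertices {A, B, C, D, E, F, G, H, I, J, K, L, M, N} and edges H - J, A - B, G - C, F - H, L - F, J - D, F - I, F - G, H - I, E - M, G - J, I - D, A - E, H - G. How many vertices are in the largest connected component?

8

K is isolated — a component by itself.
N is isolated — a component by itself.
Starting from A we can reach A, B, E, M. That is one component of size 4.
Starting from C we can reach C, D, F, G, H, I, J, L. That is one component of size 8.
The largest has 8 vertices.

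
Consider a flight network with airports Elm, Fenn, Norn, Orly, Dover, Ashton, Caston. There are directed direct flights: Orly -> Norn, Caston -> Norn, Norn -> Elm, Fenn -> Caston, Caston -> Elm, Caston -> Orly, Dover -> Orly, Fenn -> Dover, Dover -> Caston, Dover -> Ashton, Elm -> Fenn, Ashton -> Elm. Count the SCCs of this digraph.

{Elm, Fenn, Norn, Orly, Dover, Ashton, Caston} are all mutually reachable — one SCC of size 7.
That gives 1 strongly connected component.

1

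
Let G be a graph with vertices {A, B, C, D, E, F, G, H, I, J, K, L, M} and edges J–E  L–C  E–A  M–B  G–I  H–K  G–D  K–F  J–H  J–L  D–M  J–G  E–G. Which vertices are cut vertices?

Removing D increases the component count from 1 to 2, so D is a cut vertex.
Removing E increases the component count from 1 to 2, so E is a cut vertex.
Removing G increases the component count from 1 to 3, so G is a cut vertex.
Likewise H, J, K, L, M are cut vertices.
By contrast removing I leaves 1 component; it is not a cut vertex. No other vertex is a cut vertex either.

D, E, G, H, J, K, L, M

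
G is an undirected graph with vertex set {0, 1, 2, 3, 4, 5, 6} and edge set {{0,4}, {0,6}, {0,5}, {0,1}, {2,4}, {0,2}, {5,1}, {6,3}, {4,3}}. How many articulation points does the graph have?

Removing 0 increases the component count from 1 to 2, so 0 is a cut vertex.
By contrast removing 4 leaves 1 component; it is not a cut vertex. No other vertex is a cut vertex either.

1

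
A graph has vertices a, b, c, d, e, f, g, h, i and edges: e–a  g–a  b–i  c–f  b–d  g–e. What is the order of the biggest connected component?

3

h is isolated — a component by itself.
Starting from c we can reach c, f. That is one component of size 2.
Starting from b we can reach b, d, i. That is one component of size 3.
Starting from a we can reach a, e, g. That is one component of size 3.
The largest has 3 vertices.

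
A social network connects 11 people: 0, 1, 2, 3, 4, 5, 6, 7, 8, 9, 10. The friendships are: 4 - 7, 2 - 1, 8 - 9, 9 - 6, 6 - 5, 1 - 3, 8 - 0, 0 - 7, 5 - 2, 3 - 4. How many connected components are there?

10 is isolated — a component by itself.
Starting from 0 we can reach 0, 1, 2, 3, 4, 5, 6, 7, 8, 9. That is one component of size 10.
Total: 2 components.

2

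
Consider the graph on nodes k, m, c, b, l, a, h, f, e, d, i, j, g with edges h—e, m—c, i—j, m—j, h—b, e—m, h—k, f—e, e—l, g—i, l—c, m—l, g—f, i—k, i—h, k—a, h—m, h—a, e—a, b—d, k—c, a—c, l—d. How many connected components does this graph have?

1

Starting from a we can reach a, b, c, d, e, f, g, h, i, j, k, l, m. That is one component of size 13.
Total: 1 component.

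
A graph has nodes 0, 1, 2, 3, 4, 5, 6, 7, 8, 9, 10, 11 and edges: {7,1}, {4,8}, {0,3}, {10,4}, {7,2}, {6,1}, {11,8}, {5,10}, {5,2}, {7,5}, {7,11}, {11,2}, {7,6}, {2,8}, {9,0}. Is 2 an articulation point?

Deleting 2 leaves 2 components (was 2), so 2 is not a cut vertex.

No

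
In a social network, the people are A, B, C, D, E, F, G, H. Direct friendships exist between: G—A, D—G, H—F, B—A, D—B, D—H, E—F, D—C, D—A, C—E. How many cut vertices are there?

1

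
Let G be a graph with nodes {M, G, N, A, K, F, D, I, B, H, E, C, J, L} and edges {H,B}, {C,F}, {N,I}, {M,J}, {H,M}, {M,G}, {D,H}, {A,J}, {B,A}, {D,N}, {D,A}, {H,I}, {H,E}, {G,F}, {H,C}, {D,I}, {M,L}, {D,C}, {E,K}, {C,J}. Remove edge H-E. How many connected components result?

Before removal there is 1 component.
H-E is a bridge — removing it separates H's side from E's side.
After removal: 2 components.

2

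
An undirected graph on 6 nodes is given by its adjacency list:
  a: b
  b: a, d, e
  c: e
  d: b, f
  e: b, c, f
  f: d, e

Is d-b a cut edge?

After removing d-b, the path d-f-e-b still connects them, so the edge is not a bridge.

No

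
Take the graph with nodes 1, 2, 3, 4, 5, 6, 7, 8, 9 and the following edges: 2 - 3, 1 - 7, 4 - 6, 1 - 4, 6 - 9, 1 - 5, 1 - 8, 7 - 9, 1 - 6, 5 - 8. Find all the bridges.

The edges on the cycle 1-5-8-1 are not bridges since each lies on that cycle.
But removing 3 - 2 disconnects 3 from 2 — this is a bridge.

2-3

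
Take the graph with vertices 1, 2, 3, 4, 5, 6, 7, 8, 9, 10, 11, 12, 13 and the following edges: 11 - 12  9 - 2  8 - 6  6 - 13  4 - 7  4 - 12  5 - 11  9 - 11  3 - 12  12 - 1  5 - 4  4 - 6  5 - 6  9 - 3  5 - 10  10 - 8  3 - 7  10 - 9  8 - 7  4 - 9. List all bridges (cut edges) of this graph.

1-12, 13-6, 2-9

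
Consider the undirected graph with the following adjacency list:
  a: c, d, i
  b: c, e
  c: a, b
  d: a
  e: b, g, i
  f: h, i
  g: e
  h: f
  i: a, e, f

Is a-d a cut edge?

Removing a-d leaves no path between a and d: the component count goes from 1 to 2. So it is a bridge.

Yes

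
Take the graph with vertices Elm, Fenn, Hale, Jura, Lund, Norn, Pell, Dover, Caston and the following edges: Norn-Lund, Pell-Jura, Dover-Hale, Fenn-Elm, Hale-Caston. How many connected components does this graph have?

Starting from Lund we can reach Lund, Norn. That is one component of size 2.
Starting from Jura we can reach Jura, Pell. That is one component of size 2.
Starting from Elm we can reach Elm, Fenn. That is one component of size 2.
Starting from Hale we can reach Hale, Dover, Caston. That is one component of size 3.
Total: 4 components.

4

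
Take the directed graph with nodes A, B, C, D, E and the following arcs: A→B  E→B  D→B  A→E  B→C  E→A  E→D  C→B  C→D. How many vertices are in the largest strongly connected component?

{B, C, D} are all mutually reachable — one SCC of size 3.
{A, E} are all mutually reachable — one SCC of size 2.
The largest has 3 vertices.

3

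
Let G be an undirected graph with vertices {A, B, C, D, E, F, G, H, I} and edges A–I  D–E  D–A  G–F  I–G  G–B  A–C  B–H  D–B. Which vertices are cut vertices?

Removing A increases the component count from 1 to 2, so A is a cut vertex.
Removing B increases the component count from 1 to 2, so B is a cut vertex.
Removing D increases the component count from 1 to 2, so D is a cut vertex.
Likewise G is a cut vertex.
By contrast removing E leaves 1 component; it is not a cut vertex. No other vertex is a cut vertex either.

A, B, D, G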